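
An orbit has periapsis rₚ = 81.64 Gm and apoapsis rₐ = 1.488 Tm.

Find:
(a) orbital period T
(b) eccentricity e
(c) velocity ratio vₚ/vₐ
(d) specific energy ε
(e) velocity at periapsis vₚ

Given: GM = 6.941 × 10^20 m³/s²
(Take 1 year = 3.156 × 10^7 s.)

Convert to SI: rₚ = 81.64 Gm = 8.164e+10 m; rₐ = 1.488 Tm = 1.488e+12 m.
(a) With a = (rₚ + rₐ)/2 = 7.8482e+11 m, T = 2π √(a³/GM) = 2π √((7.8482e+11)³/6.941e+20) s ≈ 1.658e+08 s
(b) e = (rₐ − rₚ)/(rₐ + rₚ) = (1.488e+12 − 8.164e+10)/(1.488e+12 + 8.164e+10) ≈ 0.896
(c) Conservation of angular momentum (rₚvₚ = rₐvₐ) gives vₚ/vₐ = rₐ/rₚ = 1.488e+12/8.164e+10 ≈ 18.23
(d) With a = (rₚ + rₐ)/2 = 7.8482e+11 m, ε = −GM/(2a) = −6.941e+20/(2 · 7.8482e+11) J/kg ≈ -4.422e+08 J/kg
(e) With a = (rₚ + rₐ)/2 = 7.8482e+11 m, vₚ = √(GM (2/rₚ − 1/a)) = √(6.941e+20 · (2/8.164e+10 − 1/7.8482e+11)) m/s ≈ 1.27e+05 m/s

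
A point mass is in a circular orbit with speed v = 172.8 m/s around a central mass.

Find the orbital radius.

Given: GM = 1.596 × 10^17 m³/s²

For a circular orbit, v² = GM / r, so r = GM / v².
r = 1.596e+17 / (172.8)² m ≈ 5.345e+12 m = 5.345 Tm.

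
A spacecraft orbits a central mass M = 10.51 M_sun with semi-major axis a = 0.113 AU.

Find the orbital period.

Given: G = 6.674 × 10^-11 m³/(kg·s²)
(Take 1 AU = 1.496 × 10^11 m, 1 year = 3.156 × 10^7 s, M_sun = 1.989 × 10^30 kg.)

Convert to SI: a = 0.113 AU = 1.69048e+10 m; M = 10.51 M_sun = 2.09044e+31 kg.
GM = G · M = 6.674e-11 · 2.09044e+31 = 1.39516e+21 m³/s².
Kepler's third law: T = 2π √(a³ / GM).
Substituting a = 1.69048e+10 m and GM = 1.39516e+21 m³/s²:
T = 2π √((1.69048e+10)³ / 1.39516e+21) s
T ≈ 3.697e+05 s = 0.01172 years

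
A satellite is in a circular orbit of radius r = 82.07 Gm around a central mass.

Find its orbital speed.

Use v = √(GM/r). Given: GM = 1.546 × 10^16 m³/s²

Convert to SI: r = 82.07 Gm = 8.207e+10 m.
For a circular orbit, gravity supplies the centripetal force, so v = √(GM / r).
v = √(1.546e+16 / 8.207e+10) m/s ≈ 434 m/s = 434 m/s.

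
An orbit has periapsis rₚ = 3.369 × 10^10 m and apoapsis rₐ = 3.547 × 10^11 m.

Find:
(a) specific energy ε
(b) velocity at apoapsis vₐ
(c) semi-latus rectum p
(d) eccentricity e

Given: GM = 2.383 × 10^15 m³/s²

(a) With a = (rₚ + rₐ)/2 = 1.94195e+11 m, ε = −GM/(2a) = −2.383e+15/(2 · 1.94195e+11) J/kg ≈ -6136 J/kg
(b) With a = (rₚ + rₐ)/2 = 1.94195e+11 m, vₐ = √(GM (2/rₐ − 1/a)) = √(2.383e+15 · (2/3.547e+11 − 1/1.94195e+11)) m/s ≈ 34.14 m/s
(c) From a = (rₚ + rₐ)/2 = 1.94195e+11 m and e = (rₐ − rₚ)/(rₐ + rₚ) = 0.826515, p = a(1 − e²) = 1.94195e+11 · (1 − (0.826515)²) ≈ 6.154e+10 m
(d) e = (rₐ − rₚ)/(rₐ + rₚ) = (3.547e+11 − 3.369e+10)/(3.547e+11 + 3.369e+10) ≈ 0.8265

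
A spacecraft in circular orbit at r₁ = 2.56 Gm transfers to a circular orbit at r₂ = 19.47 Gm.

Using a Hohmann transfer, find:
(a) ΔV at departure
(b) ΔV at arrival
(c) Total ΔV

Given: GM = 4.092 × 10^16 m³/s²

Convert to SI: r₁ = 2.56 Gm = 2.56e+09 m; r₂ = 19.47 Gm = 1.947e+10 m.
Transfer semi-major axis: a_t = (r₁ + r₂)/2 = (2.56e+09 + 1.947e+10)/2 = 1.1015e+10 m.
Circular speeds: v₁ = √(GM/r₁) = 3998.05 m/s, v₂ = √(GM/r₂) = 1449.72 m/s.
Transfer speeds (vis-viva v² = GM(2/r − 1/a_t)): v₁ᵗ = 5315.43 m/s, v₂ᵗ = 698.896 m/s.
(a) ΔV₁ = |v₁ᵗ − v₁| ≈ 1317 m/s = 1.317 km/s.
(b) ΔV₂ = |v₂ − v₂ᵗ| ≈ 750.8 m/s = 750.8 m/s.
(c) ΔV_total = ΔV₁ + ΔV₂ ≈ 2068 m/s = 2.068 km/s.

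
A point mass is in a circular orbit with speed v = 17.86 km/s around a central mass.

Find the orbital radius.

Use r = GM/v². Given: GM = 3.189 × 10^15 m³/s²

Convert to SI: v = 17.86 km/s = 17860 m/s.
For a circular orbit, v² = GM / r, so r = GM / v².
r = 3.189e+15 / (17860)² m ≈ 9.998e+06 m = 9.998 Mm.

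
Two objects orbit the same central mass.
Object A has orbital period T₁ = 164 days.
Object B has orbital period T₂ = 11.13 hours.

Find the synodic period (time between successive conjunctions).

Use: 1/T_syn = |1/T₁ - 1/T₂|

Convert to SI: T₁ = 164 days = 1.41696e+07 s; T₂ = 11.13 hours = 40068 s.
T_syn = |T₁ · T₂ / (T₁ − T₂)|.
T_syn = |1.41696e+07 · 40068 / (1.41696e+07 − 40068)| s ≈ 4.018e+04 s = 11.16 hours.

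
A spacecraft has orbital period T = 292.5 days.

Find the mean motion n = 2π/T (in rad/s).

Convert to SI: T = 292.5 days = 2.5272e+07 s.
n = 2π / T.
n = 2π / 2.5272e+07 s ≈ 2.486e-07 rad/s.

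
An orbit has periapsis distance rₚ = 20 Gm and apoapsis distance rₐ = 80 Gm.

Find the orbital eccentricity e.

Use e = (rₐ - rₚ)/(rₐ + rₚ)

Convert to SI: rₚ = 20 Gm = 2e+10 m; rₐ = 80 Gm = 8e+10 m.
e = (rₐ − rₚ) / (rₐ + rₚ).
e = (8e+10 − 2e+10) / (8e+10 + 2e+10) = 6e+10 / 1e+11 ≈ 0.6.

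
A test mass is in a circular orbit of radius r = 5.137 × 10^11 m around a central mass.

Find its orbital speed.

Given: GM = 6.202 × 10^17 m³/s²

For a circular orbit, gravity supplies the centripetal force, so v = √(GM / r).
v = √(6.202e+17 / 5.137e+11) m/s ≈ 1099 m/s = 1.099 km/s.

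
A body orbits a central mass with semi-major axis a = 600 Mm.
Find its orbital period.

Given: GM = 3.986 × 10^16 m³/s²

Convert to SI: a = 600 Mm = 6e+08 m.
Kepler's third law: T = 2π √(a³ / GM).
Substituting a = 6e+08 m and GM = 3.986e+16 m³/s²:
T = 2π √((6e+08)³ / 3.986e+16) s
T ≈ 4.625e+05 s = 5.353 days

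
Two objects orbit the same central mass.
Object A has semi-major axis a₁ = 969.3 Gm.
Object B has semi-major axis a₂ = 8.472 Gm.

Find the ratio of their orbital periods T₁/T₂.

Convert to SI: a₁ = 969.3 Gm = 9.693e+11 m; a₂ = 8.472 Gm = 8.472e+09 m.
From Kepler's third law, (T₁/T₂)² = (a₁/a₂)³, so T₁/T₂ = (a₁/a₂)^(3/2).
a₁/a₂ = 9.693e+11 / 8.472e+09 = 114.412.
T₁/T₂ = (114.412)^(3/2) ≈ 1224.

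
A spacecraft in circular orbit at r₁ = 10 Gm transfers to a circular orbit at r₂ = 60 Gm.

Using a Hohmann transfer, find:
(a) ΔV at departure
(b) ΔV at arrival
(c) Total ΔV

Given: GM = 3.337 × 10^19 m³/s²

Convert to SI: r₁ = 10 Gm = 1e+10 m; r₂ = 60 Gm = 6e+10 m.
Transfer semi-major axis: a_t = (r₁ + r₂)/2 = (1e+10 + 6e+10)/2 = 3.5e+10 m.
Circular speeds: v₁ = √(GM/r₁) = 57766.8 m/s, v₂ = √(GM/r₂) = 23583.2 m/s.
Transfer speeds (vis-viva v² = GM(2/r − 1/a_t)): v₁ᵗ = 75634.5 m/s, v₂ᵗ = 12605.7 m/s.
(a) ΔV₁ = |v₁ᵗ − v₁| ≈ 1.787e+04 m/s = 17.87 km/s.
(b) ΔV₂ = |v₂ − v₂ᵗ| ≈ 1.098e+04 m/s = 10.98 km/s.
(c) ΔV_total = ΔV₁ + ΔV₂ ≈ 2.885e+04 m/s = 28.85 km/s.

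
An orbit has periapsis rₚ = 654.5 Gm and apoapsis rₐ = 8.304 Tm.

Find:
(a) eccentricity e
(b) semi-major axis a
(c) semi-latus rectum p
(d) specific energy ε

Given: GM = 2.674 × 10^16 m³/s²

Convert to SI: rₚ = 654.5 Gm = 6.545e+11 m; rₐ = 8.304 Tm = 8.304e+12 m.
(a) e = (rₐ − rₚ)/(rₐ + rₚ) = (8.304e+12 − 6.545e+11)/(8.304e+12 + 6.545e+11) ≈ 0.8539
(b) a = (rₚ + rₐ)/2 = (6.545e+11 + 8.304e+12)/2 ≈ 4.479e+12 m
(c) From a = (rₚ + rₐ)/2 = 4.47925e+12 m and e = (rₐ − rₚ)/(rₐ + rₚ) = 0.853882, p = a(1 − e²) = 4.47925e+12 · (1 − (0.853882)²) ≈ 1.213e+12 m
(d) With a = (rₚ + rₐ)/2 = 4.47925e+12 m, ε = −GM/(2a) = −2.674e+16/(2 · 4.47925e+12) J/kg ≈ -2985 J/kg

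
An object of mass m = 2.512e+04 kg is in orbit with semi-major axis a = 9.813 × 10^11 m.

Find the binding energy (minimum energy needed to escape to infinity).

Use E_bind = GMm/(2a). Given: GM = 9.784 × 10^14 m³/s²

Total orbital energy is E = −GMm/(2a); binding energy is E_bind = −E = GMm/(2a).
E_bind = 9.784e+14 · 2.512e+04 / (2 · 9.813e+11) J ≈ 1.252e+07 J = 12.52 MJ.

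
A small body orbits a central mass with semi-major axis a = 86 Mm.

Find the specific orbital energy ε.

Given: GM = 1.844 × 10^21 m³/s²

Convert to SI: a = 86 Mm = 8.6e+07 m.
ε = −GM / (2a).
ε = −1.844e+21 / (2 · 8.6e+07) J/kg ≈ -1.072e+13 J/kg = -1.072e+04 GJ/kg.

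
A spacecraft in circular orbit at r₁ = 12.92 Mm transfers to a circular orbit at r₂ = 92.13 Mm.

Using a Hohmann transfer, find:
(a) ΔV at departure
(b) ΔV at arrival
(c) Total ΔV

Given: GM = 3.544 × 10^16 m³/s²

Convert to SI: r₁ = 12.92 Mm = 1.292e+07 m; r₂ = 92.13 Mm = 9.213e+07 m.
Transfer semi-major axis: a_t = (r₁ + r₂)/2 = (1.292e+07 + 9.213e+07)/2 = 5.2525e+07 m.
Circular speeds: v₁ = √(GM/r₁) = 52374 m/s, v₂ = √(GM/r₂) = 19613.1 m/s.
Transfer speeds (vis-viva v² = GM(2/r − 1/a_t)): v₁ᵗ = 69363.8 m/s, v₂ᵗ = 9727.35 m/s.
(a) ΔV₁ = |v₁ᵗ − v₁| ≈ 1.699e+04 m/s = 16.99 km/s.
(b) ΔV₂ = |v₂ − v₂ᵗ| ≈ 9886 m/s = 9.886 km/s.
(c) ΔV_total = ΔV₁ + ΔV₂ ≈ 2.688e+04 m/s = 26.88 km/s.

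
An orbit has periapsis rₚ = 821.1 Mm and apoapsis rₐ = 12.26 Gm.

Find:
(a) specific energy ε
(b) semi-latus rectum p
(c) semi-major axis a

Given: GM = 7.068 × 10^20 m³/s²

Convert to SI: rₚ = 821.1 Mm = 8.211e+08 m; rₐ = 12.26 Gm = 1.226e+10 m.
(a) With a = (rₚ + rₐ)/2 = 6.54055e+09 m, ε = −GM/(2a) = −7.068e+20/(2 · 6.54055e+09) J/kg ≈ -5.403e+10 J/kg
(b) From a = (rₚ + rₐ)/2 = 6.54055e+09 m and e = (rₐ − rₚ)/(rₐ + rₚ) = 0.87446, p = a(1 − e²) = 6.54055e+09 · (1 − (0.87446)²) ≈ 1.539e+09 m
(c) a = (rₚ + rₐ)/2 = (8.211e+08 + 1.226e+10)/2 ≈ 6.541e+09 m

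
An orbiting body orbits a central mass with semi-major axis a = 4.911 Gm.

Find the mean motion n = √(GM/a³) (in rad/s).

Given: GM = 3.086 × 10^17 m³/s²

Convert to SI: a = 4.911 Gm = 4.911e+09 m.
n = √(GM / a³).
n = √(3.086e+17 / (4.911e+09)³) rad/s ≈ 1.614e-06 rad/s.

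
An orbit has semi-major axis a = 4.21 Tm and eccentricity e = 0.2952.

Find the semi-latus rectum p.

Convert to SI: a = 4.21 Tm = 4.21e+12 m.
p = a (1 − e²).
p = 4.21e+12 · (1 − (0.2952)²) = 4.21e+12 · 0.912857 ≈ 3.843e+12 m = 3.843 Tm.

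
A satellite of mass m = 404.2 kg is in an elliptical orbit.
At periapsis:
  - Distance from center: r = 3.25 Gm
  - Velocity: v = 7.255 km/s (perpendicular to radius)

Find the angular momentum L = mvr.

Convert to SI: r = 3.25 Gm = 3.25e+09 m; v = 7.255 km/s = 7255 m/s.
Since v is perpendicular to r, L = m · v · r.
L = 404.2 · 7255 · 3.25e+09 kg·m²/s ≈ 9.531e+15 kg·m²/s.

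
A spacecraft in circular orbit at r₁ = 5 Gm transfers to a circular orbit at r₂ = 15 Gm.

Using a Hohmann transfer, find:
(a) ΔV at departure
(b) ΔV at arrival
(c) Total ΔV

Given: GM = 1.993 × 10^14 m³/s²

Convert to SI: r₁ = 5 Gm = 5e+09 m; r₂ = 15 Gm = 1.5e+10 m.
Transfer semi-major axis: a_t = (r₁ + r₂)/2 = (5e+09 + 1.5e+10)/2 = 1e+10 m.
Circular speeds: v₁ = √(GM/r₁) = 199.65 m/s, v₂ = √(GM/r₂) = 115.268 m/s.
Transfer speeds (vis-viva v² = GM(2/r − 1/a_t)): v₁ᵗ = 244.52 m/s, v₂ᵗ = 81.5066 m/s.
(a) ΔV₁ = |v₁ᵗ − v₁| ≈ 44.87 m/s = 44.87 m/s.
(b) ΔV₂ = |v₂ − v₂ᵗ| ≈ 33.76 m/s = 33.76 m/s.
(c) ΔV_total = ΔV₁ + ΔV₂ ≈ 78.63 m/s = 78.63 m/s.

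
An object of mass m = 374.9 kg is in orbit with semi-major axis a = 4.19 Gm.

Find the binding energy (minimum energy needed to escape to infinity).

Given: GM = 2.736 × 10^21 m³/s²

Convert to SI: a = 4.19 Gm = 4.19e+09 m.
Total orbital energy is E = −GMm/(2a); binding energy is E_bind = −E = GMm/(2a).
E_bind = 2.736e+21 · 374.9 / (2 · 4.19e+09) J ≈ 1.224e+14 J = 122.4 TJ.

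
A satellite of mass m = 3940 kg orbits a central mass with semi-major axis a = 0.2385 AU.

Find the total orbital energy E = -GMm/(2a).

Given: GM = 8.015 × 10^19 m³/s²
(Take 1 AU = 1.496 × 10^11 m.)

Convert to SI: a = 0.2385 AU = 3.56796e+10 m.
E = −GMm / (2a).
E = −8.015e+19 · 3940 / (2 · 3.56796e+10) J ≈ -4.425e+12 J = -4.425 TJ.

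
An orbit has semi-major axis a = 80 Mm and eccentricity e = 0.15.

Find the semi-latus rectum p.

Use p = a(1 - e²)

Convert to SI: a = 80 Mm = 8e+07 m.
p = a (1 − e²).
p = 8e+07 · (1 − (0.15)²) = 8e+07 · 0.9775 ≈ 7.82e+07 m = 78.2 Mm.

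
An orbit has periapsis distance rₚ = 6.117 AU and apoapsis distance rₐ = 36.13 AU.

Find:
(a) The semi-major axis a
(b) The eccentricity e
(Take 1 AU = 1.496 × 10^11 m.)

Convert to SI: rₚ = 6.117 AU = 9.15103e+11 m; rₐ = 36.13 AU = 5.40505e+12 m.
(a) a = (rₚ + rₐ) / 2 = (9.15103e+11 + 5.40505e+12) / 2 ≈ 3.16e+12 m = 21.12 AU.
(b) e = (rₐ − rₚ) / (rₐ + rₚ) = (5.40505e+12 − 9.15103e+11) / (5.40505e+12 + 9.15103e+11) ≈ 0.7104.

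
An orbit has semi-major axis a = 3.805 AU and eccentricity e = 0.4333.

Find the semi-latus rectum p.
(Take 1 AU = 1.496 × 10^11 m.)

Convert to SI: a = 3.805 AU = 5.69228e+11 m.
p = a (1 − e²).
p = 5.69228e+11 · (1 − (0.4333)²) = 5.69228e+11 · 0.812251 ≈ 4.624e+11 m = 3.091 AU.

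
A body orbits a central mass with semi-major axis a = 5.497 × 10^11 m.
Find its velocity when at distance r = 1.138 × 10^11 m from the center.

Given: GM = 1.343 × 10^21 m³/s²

Vis-viva: v = √(GM · (2/r − 1/a)).
2/r − 1/a = 2/1.138e+11 − 1/5.497e+11 = 1.57555e-11 m⁻¹.
v = √(1.343e+21 · 1.57555e-11) m/s ≈ 1.455e+05 m/s = 145.5 km/s.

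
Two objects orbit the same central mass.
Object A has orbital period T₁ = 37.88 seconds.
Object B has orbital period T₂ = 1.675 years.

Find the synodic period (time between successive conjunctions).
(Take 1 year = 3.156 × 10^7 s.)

Convert to SI: T₂ = 1.675 years = 5.2863e+07 s.
T_syn = |T₁ · T₂ / (T₁ − T₂)|.
T_syn = |37.88 · 5.2863e+07 / (37.88 − 5.2863e+07)| s ≈ 37.88 s = 37.88 seconds.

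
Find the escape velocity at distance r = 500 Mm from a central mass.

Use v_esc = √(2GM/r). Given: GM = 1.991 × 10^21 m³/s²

Convert to SI: r = 500 Mm = 5e+08 m.
Escape velocity comes from setting total energy to zero: ½v² − GM/r = 0 ⇒ v_esc = √(2GM / r).
v_esc = √(2 · 1.991e+21 / 5e+08) m/s ≈ 2.822e+06 m/s = 2822 km/s.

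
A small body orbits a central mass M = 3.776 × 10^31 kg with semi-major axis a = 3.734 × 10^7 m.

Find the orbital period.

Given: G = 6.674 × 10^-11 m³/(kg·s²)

GM = G · M = 6.674e-11 · 3.776e+31 = 2.5201e+21 m³/s².
Kepler's third law: T = 2π √(a³ / GM).
Substituting a = 3.734e+07 m and GM = 2.5201e+21 m³/s²:
T = 2π √((3.734e+07)³ / 2.5201e+21) s
T ≈ 28.56 s = 28.56 seconds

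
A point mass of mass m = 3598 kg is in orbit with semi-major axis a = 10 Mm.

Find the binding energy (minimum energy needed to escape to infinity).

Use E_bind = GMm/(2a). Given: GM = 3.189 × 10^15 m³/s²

Convert to SI: a = 10 Mm = 1e+07 m.
Total orbital energy is E = −GMm/(2a); binding energy is E_bind = −E = GMm/(2a).
E_bind = 3.189e+15 · 3598 / (2 · 1e+07) J ≈ 5.737e+11 J = 573.7 GJ.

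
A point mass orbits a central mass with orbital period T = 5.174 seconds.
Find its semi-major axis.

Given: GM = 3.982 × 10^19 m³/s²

Invert Kepler's third law: a = (GM · T² / (4π²))^(1/3).
Substituting T = 5.174 s and GM = 3.982e+19 m³/s²:
a = (3.982e+19 · (5.174)² / (4π²))^(1/3) m
a ≈ 3e+06 m = 3 Mm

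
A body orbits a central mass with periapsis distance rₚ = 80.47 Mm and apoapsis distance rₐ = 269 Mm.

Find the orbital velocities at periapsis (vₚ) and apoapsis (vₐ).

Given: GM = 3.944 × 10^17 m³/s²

Convert to SI: rₚ = 80.47 Mm = 8.047e+07 m; rₐ = 269 Mm = 2.69e+08 m.
Use the vis-viva equation v² = GM(2/r − 1/a) with a = (rₚ + rₐ)/2 = (8.047e+07 + 2.69e+08)/2 = 1.74735e+08 m.
vₚ = √(GM · (2/rₚ − 1/a)) = √(3.944e+17 · (2/8.047e+07 − 1/1.74735e+08)) m/s ≈ 8.686e+04 m/s = 86.86 km/s.
vₐ = √(GM · (2/rₐ − 1/a)) = √(3.944e+17 · (2/2.69e+08 − 1/1.74735e+08)) m/s ≈ 2.598e+04 m/s = 25.98 km/s.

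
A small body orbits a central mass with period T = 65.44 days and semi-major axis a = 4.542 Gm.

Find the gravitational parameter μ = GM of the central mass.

Convert to SI: T = 65.44 days = 5.65402e+06 s; a = 4.542 Gm = 4.542e+09 m.
GM = 4π² · a³ / T².
GM = 4π² · (4.542e+09)³ / (5.65402e+06)² m³/s² ≈ 1.157e+17 m³/s² = 1.157 × 10^17 m³/s².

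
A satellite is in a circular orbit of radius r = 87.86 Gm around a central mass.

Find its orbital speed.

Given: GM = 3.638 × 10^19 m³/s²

Convert to SI: r = 87.86 Gm = 8.786e+10 m.
For a circular orbit, gravity supplies the centripetal force, so v = √(GM / r).
v = √(3.638e+19 / 8.786e+10) m/s ≈ 2.035e+04 m/s = 20.35 km/s.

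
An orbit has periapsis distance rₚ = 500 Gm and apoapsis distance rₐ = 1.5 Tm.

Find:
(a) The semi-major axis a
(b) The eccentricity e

Convert to SI: rₚ = 500 Gm = 5e+11 m; rₐ = 1.5 Tm = 1.5e+12 m.
(a) a = (rₚ + rₐ) / 2 = (5e+11 + 1.5e+12) / 2 ≈ 1e+12 m = 1 Tm.
(b) e = (rₐ − rₚ) / (rₐ + rₚ) = (1.5e+12 − 5e+11) / (1.5e+12 + 5e+11) ≈ 0.5.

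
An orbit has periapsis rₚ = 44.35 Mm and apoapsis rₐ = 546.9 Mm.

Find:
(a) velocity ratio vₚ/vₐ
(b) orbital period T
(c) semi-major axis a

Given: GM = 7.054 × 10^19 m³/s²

Convert to SI: rₚ = 44.35 Mm = 4.435e+07 m; rₐ = 546.9 Mm = 5.469e+08 m.
(a) Conservation of angular momentum (rₚvₚ = rₐvₐ) gives vₚ/vₐ = rₐ/rₚ = 5.469e+08/4.435e+07 ≈ 12.33
(b) With a = (rₚ + rₐ)/2 = 2.95625e+08 m, T = 2π √(a³/GM) = 2π √((2.95625e+08)³/7.054e+19) s ≈ 3803 s
(c) a = (rₚ + rₐ)/2 = (4.435e+07 + 5.469e+08)/2 ≈ 2.956e+08 m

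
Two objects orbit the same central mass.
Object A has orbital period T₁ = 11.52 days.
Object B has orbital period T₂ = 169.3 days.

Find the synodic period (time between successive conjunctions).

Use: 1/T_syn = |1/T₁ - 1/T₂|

Convert to SI: T₁ = 11.52 days = 995328 s; T₂ = 169.3 days = 1.46275e+07 s.
T_syn = |T₁ · T₂ / (T₁ − T₂)|.
T_syn = |995328 · 1.46275e+07 / (995328 − 1.46275e+07)| s ≈ 1.068e+06 s = 12.36 days.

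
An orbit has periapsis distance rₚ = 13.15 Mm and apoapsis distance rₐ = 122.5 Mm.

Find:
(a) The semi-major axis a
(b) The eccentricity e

Convert to SI: rₚ = 13.15 Mm = 1.315e+07 m; rₐ = 122.5 Mm = 1.225e+08 m.
(a) a = (rₚ + rₐ) / 2 = (1.315e+07 + 1.225e+08) / 2 ≈ 6.782e+07 m = 67.83 Mm.
(b) e = (rₐ − rₚ) / (rₐ + rₚ) = (1.225e+08 − 1.315e+07) / (1.225e+08 + 1.315e+07) ≈ 0.8061.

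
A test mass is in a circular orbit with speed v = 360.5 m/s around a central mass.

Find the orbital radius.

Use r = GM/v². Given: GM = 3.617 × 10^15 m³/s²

For a circular orbit, v² = GM / r, so r = GM / v².
r = 3.617e+15 / (360.5)² m ≈ 2.783e+10 m = 27.83 Gm.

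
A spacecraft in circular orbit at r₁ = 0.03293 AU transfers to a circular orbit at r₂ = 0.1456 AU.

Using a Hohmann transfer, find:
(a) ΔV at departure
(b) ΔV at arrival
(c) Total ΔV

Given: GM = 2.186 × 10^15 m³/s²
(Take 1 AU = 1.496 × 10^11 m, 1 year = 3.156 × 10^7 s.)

Convert to SI: r₁ = 0.03293 AU = 4.92633e+09 m; r₂ = 0.1456 AU = 2.17818e+10 m.
Transfer semi-major axis: a_t = (r₁ + r₂)/2 = (4.92633e+09 + 2.17818e+10)/2 = 1.3354e+10 m.
Circular speeds: v₁ = √(GM/r₁) = 666.137 m/s, v₂ = √(GM/r₂) = 316.795 m/s.
Transfer speeds (vis-viva v² = GM(2/r − 1/a_t)): v₁ᵗ = 850.753 m/s, v₂ᵗ = 192.413 m/s.
(a) ΔV₁ = |v₁ᵗ − v₁| ≈ 184.6 m/s = 0.03895 AU/year.
(b) ΔV₂ = |v₂ − v₂ᵗ| ≈ 124.4 m/s = 0.02624 AU/year.
(c) ΔV_total = ΔV₁ + ΔV₂ ≈ 309 m/s = 0.06519 AU/year.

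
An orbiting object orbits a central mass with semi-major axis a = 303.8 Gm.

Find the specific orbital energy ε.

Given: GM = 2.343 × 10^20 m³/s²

Convert to SI: a = 303.8 Gm = 3.038e+11 m.
ε = −GM / (2a).
ε = −2.343e+20 / (2 · 3.038e+11) J/kg ≈ -3.856e+08 J/kg = -385.6 MJ/kg.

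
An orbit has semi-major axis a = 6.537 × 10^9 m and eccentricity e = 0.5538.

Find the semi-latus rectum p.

p = a (1 − e²).
p = 6.537e+09 · (1 − (0.5538)²) = 6.537e+09 · 0.693306 ≈ 4.532e+09 m = 4.532 × 10^9 m.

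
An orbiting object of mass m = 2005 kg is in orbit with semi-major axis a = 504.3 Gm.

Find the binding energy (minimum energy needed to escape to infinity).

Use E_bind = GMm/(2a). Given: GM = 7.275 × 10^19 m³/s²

Convert to SI: a = 504.3 Gm = 5.043e+11 m.
Total orbital energy is E = −GMm/(2a); binding energy is E_bind = −E = GMm/(2a).
E_bind = 7.275e+19 · 2005 / (2 · 5.043e+11) J ≈ 1.446e+11 J = 144.6 GJ.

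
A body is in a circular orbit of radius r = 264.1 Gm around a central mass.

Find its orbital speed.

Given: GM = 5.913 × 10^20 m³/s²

Convert to SI: r = 264.1 Gm = 2.641e+11 m.
For a circular orbit, gravity supplies the centripetal force, so v = √(GM / r).
v = √(5.913e+20 / 2.641e+11) m/s ≈ 4.732e+04 m/s = 47.32 km/s.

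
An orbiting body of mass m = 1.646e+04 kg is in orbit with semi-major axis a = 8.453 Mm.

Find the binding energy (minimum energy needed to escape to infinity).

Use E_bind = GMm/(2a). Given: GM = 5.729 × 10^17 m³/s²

Convert to SI: a = 8.453 Mm = 8.453e+06 m.
Total orbital energy is E = −GMm/(2a); binding energy is E_bind = −E = GMm/(2a).
E_bind = 5.729e+17 · 1.646e+04 / (2 · 8.453e+06) J ≈ 5.578e+14 J = 557.8 TJ.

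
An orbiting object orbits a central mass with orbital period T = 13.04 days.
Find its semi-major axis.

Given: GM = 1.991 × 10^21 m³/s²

Convert to SI: T = 13.04 days = 1.12666e+06 s.
Invert Kepler's third law: a = (GM · T² / (4π²))^(1/3).
Substituting T = 1.12666e+06 s and GM = 1.991e+21 m³/s²:
a = (1.991e+21 · (1.12666e+06)² / (4π²))^(1/3) m
a ≈ 4e+10 m = 40 Gm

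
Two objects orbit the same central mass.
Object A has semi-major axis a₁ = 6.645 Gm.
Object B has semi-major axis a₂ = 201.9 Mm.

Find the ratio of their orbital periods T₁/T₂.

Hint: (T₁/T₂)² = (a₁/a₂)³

Convert to SI: a₁ = 6.645 Gm = 6.645e+09 m; a₂ = 201.9 Mm = 2.019e+08 m.
From Kepler's third law, (T₁/T₂)² = (a₁/a₂)³, so T₁/T₂ = (a₁/a₂)^(3/2).
a₁/a₂ = 6.645e+09 / 2.019e+08 = 32.9123.
T₁/T₂ = (32.9123)^(3/2) ≈ 188.8.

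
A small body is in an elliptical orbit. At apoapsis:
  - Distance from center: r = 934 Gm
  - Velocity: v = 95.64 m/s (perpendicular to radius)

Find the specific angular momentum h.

Convert to SI: r = 934 Gm = 9.34e+11 m.
With v perpendicular to r, h = r · v.
h = 9.34e+11 · 95.64 m²/s ≈ 8.933e+13 m²/s.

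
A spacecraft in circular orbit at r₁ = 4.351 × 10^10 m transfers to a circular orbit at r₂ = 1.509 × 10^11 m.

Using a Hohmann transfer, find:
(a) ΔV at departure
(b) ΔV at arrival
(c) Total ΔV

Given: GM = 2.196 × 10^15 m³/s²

Transfer semi-major axis: a_t = (r₁ + r₂)/2 = (4.351e+10 + 1.509e+11)/2 = 9.7205e+10 m.
Circular speeds: v₁ = √(GM/r₁) = 224.658 m/s, v₂ = √(GM/r₂) = 120.635 m/s.
Transfer speeds (vis-viva v² = GM(2/r − 1/a_t)): v₁ᵗ = 279.912 m/s, v₂ᵗ = 80.709 m/s.
(a) ΔV₁ = |v₁ᵗ − v₁| ≈ 55.25 m/s = 55.25 m/s.
(b) ΔV₂ = |v₂ − v₂ᵗ| ≈ 39.93 m/s = 39.93 m/s.
(c) ΔV_total = ΔV₁ + ΔV₂ ≈ 95.18 m/s = 95.18 m/s.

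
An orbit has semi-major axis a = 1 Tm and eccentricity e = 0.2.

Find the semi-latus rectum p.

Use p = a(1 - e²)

Convert to SI: a = 1 Tm = 1e+12 m.
p = a (1 − e²).
p = 1e+12 · (1 − (0.2)²) = 1e+12 · 0.96 ≈ 9.6e+11 m = 960 Gm.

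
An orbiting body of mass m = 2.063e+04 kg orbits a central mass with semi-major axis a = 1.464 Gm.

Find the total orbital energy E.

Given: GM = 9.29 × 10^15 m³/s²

Convert to SI: a = 1.464 Gm = 1.464e+09 m.
E = −GMm / (2a).
E = −9.29e+15 · 2.063e+04 / (2 · 1.464e+09) J ≈ -6.546e+10 J = -65.46 GJ.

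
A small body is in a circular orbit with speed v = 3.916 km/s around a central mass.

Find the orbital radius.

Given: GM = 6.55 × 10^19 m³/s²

Convert to SI: v = 3.916 km/s = 3916 m/s.
For a circular orbit, v² = GM / r, so r = GM / v².
r = 6.55e+19 / (3916)² m ≈ 4.271e+12 m = 4.271 Tm.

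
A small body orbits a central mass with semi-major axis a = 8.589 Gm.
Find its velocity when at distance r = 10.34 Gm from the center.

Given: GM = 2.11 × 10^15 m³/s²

Convert to SI: a = 8.589 Gm = 8.589e+09 m; r = 10.34 Gm = 1.034e+10 m.
Vis-viva: v = √(GM · (2/r − 1/a)).
2/r − 1/a = 2/1.034e+10 − 1/8.589e+09 = 7.69956e-11 m⁻¹.
v = √(2.11e+15 · 7.69956e-11) m/s ≈ 403.1 m/s = 403.1 m/s.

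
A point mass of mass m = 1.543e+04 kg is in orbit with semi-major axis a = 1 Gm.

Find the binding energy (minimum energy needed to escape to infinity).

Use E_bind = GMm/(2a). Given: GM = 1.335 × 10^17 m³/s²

Convert to SI: a = 1 Gm = 1e+09 m.
Total orbital energy is E = −GMm/(2a); binding energy is E_bind = −E = GMm/(2a).
E_bind = 1.335e+17 · 1.543e+04 / (2 · 1e+09) J ≈ 1.03e+12 J = 1.03 TJ.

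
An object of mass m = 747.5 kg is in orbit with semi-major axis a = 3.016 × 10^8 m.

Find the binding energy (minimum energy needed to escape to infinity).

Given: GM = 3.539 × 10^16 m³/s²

Total orbital energy is E = −GMm/(2a); binding energy is E_bind = −E = GMm/(2a).
E_bind = 3.539e+16 · 747.5 / (2 · 3.016e+08) J ≈ 4.386e+10 J = 43.86 GJ.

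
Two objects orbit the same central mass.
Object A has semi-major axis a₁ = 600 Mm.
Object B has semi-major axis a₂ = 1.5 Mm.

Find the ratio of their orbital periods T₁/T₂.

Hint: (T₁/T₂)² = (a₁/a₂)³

Convert to SI: a₁ = 600 Mm = 6e+08 m; a₂ = 1.5 Mm = 1.5e+06 m.
From Kepler's third law, (T₁/T₂)² = (a₁/a₂)³, so T₁/T₂ = (a₁/a₂)^(3/2).
a₁/a₂ = 6e+08 / 1.5e+06 = 400.
T₁/T₂ = (400)^(3/2) ≈ 8000.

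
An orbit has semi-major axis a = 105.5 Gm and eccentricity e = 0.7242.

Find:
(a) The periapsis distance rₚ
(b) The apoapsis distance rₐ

Convert to SI: a = 105.5 Gm = 1.055e+11 m.
(a) rₚ = a(1 − e) = 1.055e+11 · (1 − 0.7242) = 1.055e+11 · 0.2758 ≈ 2.91e+10 m = 29.1 Gm.
(b) rₐ = a(1 + e) = 1.055e+11 · (1 + 0.7242) = 1.055e+11 · 1.7242 ≈ 1.819e+11 m = 181.9 Gm.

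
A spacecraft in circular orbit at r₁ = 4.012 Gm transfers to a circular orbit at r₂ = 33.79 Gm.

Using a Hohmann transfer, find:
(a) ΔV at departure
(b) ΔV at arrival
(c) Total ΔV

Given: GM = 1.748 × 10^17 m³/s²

Convert to SI: r₁ = 4.012 Gm = 4.012e+09 m; r₂ = 33.79 Gm = 3.379e+10 m.
Transfer semi-major axis: a_t = (r₁ + r₂)/2 = (4.012e+09 + 3.379e+10)/2 = 1.8901e+10 m.
Circular speeds: v₁ = √(GM/r₁) = 6600.7 m/s, v₂ = √(GM/r₂) = 2274.45 m/s.
Transfer speeds (vis-viva v² = GM(2/r − 1/a_t)): v₁ᵗ = 8825.55 m/s, v₂ᵗ = 1047.89 m/s.
(a) ΔV₁ = |v₁ᵗ − v₁| ≈ 2225 m/s = 2.225 km/s.
(b) ΔV₂ = |v₂ − v₂ᵗ| ≈ 1227 m/s = 1.227 km/s.
(c) ΔV_total = ΔV₁ + ΔV₂ ≈ 3451 m/s = 3.451 km/s.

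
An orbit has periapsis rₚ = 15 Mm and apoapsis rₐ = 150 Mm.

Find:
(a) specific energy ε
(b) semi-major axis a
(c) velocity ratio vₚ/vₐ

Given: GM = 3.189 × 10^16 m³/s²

Convert to SI: rₚ = 15 Mm = 1.5e+07 m; rₐ = 150 Mm = 1.5e+08 m.
(a) With a = (rₚ + rₐ)/2 = 8.25e+07 m, ε = −GM/(2a) = −3.189e+16/(2 · 8.25e+07) J/kg ≈ -1.933e+08 J/kg
(b) a = (rₚ + rₐ)/2 = (1.5e+07 + 1.5e+08)/2 ≈ 8.25e+07 m
(c) Conservation of angular momentum (rₚvₚ = rₐvₐ) gives vₚ/vₐ = rₐ/rₚ = 1.5e+08/1.5e+07 ≈ 10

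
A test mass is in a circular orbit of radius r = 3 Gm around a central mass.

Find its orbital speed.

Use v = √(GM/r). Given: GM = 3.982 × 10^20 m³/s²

Convert to SI: r = 3 Gm = 3e+09 m.
For a circular orbit, gravity supplies the centripetal force, so v = √(GM / r).
v = √(3.982e+20 / 3e+09) m/s ≈ 3.643e+05 m/s = 364.3 km/s.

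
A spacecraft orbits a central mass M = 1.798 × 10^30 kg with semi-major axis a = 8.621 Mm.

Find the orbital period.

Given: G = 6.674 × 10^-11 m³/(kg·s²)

Convert to SI: a = 8.621 Mm = 8.621e+06 m.
GM = G · M = 6.674e-11 · 1.798e+30 = 1.19999e+20 m³/s².
Kepler's third law: T = 2π √(a³ / GM).
Substituting a = 8.621e+06 m and GM = 1.19999e+20 m³/s²:
T = 2π √((8.621e+06)³ / 1.19999e+20) s
T ≈ 14.52 s = 14.52 seconds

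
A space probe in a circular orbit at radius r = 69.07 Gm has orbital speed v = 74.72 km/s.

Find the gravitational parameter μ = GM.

Convert to SI: r = 69.07 Gm = 6.907e+10 m; v = 74.72 km/s = 74720 m/s.
For a circular orbit v² = GM/r, so GM = v² · r.
GM = (74720)² · 6.907e+10 m³/s² ≈ 3.856e+20 m³/s² = 3.856 × 10^20 m³/s².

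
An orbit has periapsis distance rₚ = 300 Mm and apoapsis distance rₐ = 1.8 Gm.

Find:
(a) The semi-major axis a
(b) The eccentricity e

Convert to SI: rₚ = 300 Mm = 3e+08 m; rₐ = 1.8 Gm = 1.8e+09 m.
(a) a = (rₚ + rₐ) / 2 = (3e+08 + 1.8e+09) / 2 ≈ 1.05e+09 m = 1.05 Gm.
(b) e = (rₐ − rₚ) / (rₐ + rₚ) = (1.8e+09 − 3e+08) / (1.8e+09 + 3e+08) ≈ 0.7143.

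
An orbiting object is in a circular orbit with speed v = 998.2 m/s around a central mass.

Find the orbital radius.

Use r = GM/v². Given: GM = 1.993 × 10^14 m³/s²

For a circular orbit, v² = GM / r, so r = GM / v².
r = 1.993e+14 / (998.2)² m ≈ 2e+08 m = 200 Mm.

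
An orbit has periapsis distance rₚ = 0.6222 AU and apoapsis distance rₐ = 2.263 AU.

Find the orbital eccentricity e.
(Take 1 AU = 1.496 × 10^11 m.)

Convert to SI: rₚ = 0.6222 AU = 9.30811e+10 m; rₐ = 2.263 AU = 3.38545e+11 m.
e = (rₐ − rₚ) / (rₐ + rₚ).
e = (3.38545e+11 − 9.30811e+10) / (3.38545e+11 + 9.30811e+10) = 2.45464e+11 / 4.31626e+11 ≈ 0.5687.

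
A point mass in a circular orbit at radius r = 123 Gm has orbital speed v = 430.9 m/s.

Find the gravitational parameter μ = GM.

Convert to SI: r = 123 Gm = 1.23e+11 m.
For a circular orbit v² = GM/r, so GM = v² · r.
GM = (430.9)² · 1.23e+11 m³/s² ≈ 2.284e+16 m³/s² = 2.284 × 10^16 m³/s².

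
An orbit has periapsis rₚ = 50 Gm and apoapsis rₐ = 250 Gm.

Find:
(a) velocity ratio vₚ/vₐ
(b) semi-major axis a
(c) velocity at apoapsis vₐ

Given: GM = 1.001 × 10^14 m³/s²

Convert to SI: rₚ = 50 Gm = 5e+10 m; rₐ = 250 Gm = 2.5e+11 m.
(a) Conservation of angular momentum (rₚvₚ = rₐvₐ) gives vₚ/vₐ = rₐ/rₚ = 2.5e+11/5e+10 ≈ 5
(b) a = (rₚ + rₐ)/2 = (5e+10 + 2.5e+11)/2 ≈ 1.5e+11 m
(c) With a = (rₚ + rₐ)/2 = 1.5e+11 m, vₐ = √(GM (2/rₐ − 1/a)) = √(1.001e+14 · (2/2.5e+11 − 1/1.5e+11)) m/s ≈ 11.55 m/s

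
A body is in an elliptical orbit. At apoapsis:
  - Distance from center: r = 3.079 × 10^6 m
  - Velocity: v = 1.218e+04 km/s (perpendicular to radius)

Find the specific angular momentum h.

Convert to SI: v = 1.218e+04 km/s = 1.218e+07 m/s.
With v perpendicular to r, h = r · v.
h = 3.079e+06 · 1.218e+07 m²/s ≈ 3.75e+13 m²/s.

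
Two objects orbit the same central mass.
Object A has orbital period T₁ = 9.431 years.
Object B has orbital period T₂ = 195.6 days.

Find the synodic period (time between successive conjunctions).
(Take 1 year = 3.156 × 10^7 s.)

Convert to SI: T₁ = 9.431 years = 2.97642e+08 s; T₂ = 195.6 days = 1.68998e+07 s.
T_syn = |T₁ · T₂ / (T₁ − T₂)|.
T_syn = |2.97642e+08 · 1.68998e+07 / (2.97642e+08 − 1.68998e+07)| s ≈ 1.792e+07 s = 207.4 days.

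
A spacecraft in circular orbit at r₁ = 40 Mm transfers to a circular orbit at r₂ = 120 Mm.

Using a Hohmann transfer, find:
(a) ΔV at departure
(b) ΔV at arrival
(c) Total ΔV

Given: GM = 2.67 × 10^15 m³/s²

Convert to SI: r₁ = 40 Mm = 4e+07 m; r₂ = 120 Mm = 1.2e+08 m.
Transfer semi-major axis: a_t = (r₁ + r₂)/2 = (4e+07 + 1.2e+08)/2 = 8e+07 m.
Circular speeds: v₁ = √(GM/r₁) = 8170.07 m/s, v₂ = √(GM/r₂) = 4716.99 m/s.
Transfer speeds (vis-viva v² = GM(2/r − 1/a_t)): v₁ᵗ = 10006.2 m/s, v₂ᵗ = 3335.42 m/s.
(a) ΔV₁ = |v₁ᵗ − v₁| ≈ 1836 m/s = 1.836 km/s.
(b) ΔV₂ = |v₂ − v₂ᵗ| ≈ 1382 m/s = 1.382 km/s.
(c) ΔV_total = ΔV₁ + ΔV₂ ≈ 3218 m/s = 3.218 km/s.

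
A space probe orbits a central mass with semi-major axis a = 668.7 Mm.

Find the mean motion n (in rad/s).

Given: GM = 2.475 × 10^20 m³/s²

Convert to SI: a = 668.7 Mm = 6.687e+08 m.
n = √(GM / a³).
n = √(2.475e+20 / (6.687e+08)³) rad/s ≈ 0.0009098 rad/s.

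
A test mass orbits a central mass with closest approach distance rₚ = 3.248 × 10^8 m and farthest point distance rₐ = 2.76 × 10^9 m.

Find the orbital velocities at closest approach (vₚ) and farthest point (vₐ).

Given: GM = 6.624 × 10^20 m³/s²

Use the vis-viva equation v² = GM(2/r − 1/a) with a = (rₚ + rₐ)/2 = (3.248e+08 + 2.76e+09)/2 = 1.5424e+09 m.
vₚ = √(GM · (2/rₚ − 1/a)) = √(6.624e+20 · (2/3.248e+08 − 1/1.5424e+09)) m/s ≈ 1.91e+06 m/s = 1910 km/s.
vₐ = √(GM · (2/rₐ − 1/a)) = √(6.624e+20 · (2/2.76e+09 − 1/1.5424e+09)) m/s ≈ 2.248e+05 m/s = 224.8 km/s.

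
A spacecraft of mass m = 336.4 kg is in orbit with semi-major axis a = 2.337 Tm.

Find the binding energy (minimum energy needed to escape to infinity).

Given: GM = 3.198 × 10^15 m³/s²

Convert to SI: a = 2.337 Tm = 2.337e+12 m.
Total orbital energy is E = −GMm/(2a); binding energy is E_bind = −E = GMm/(2a).
E_bind = 3.198e+15 · 336.4 / (2 · 2.337e+12) J ≈ 2.302e+05 J = 230.2 kJ.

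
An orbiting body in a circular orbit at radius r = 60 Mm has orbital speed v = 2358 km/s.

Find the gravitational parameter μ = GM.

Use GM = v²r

Convert to SI: r = 60 Mm = 6e+07 m; v = 2358 km/s = 2.358e+06 m/s.
For a circular orbit v² = GM/r, so GM = v² · r.
GM = (2.358e+06)² · 6e+07 m³/s² ≈ 3.336e+20 m³/s² = 3.336 × 10^20 m³/s².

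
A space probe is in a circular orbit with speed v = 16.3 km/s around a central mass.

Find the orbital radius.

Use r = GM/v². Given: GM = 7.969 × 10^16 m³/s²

Convert to SI: v = 16.3 km/s = 16300 m/s.
For a circular orbit, v² = GM / r, so r = GM / v².
r = 7.969e+16 / (16300)² m ≈ 2.999e+08 m = 299.9 Mm.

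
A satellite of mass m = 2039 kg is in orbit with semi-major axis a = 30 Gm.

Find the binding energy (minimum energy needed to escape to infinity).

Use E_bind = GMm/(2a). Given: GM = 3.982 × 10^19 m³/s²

Convert to SI: a = 30 Gm = 3e+10 m.
Total orbital energy is E = −GMm/(2a); binding energy is E_bind = −E = GMm/(2a).
E_bind = 3.982e+19 · 2039 / (2 · 3e+10) J ≈ 1.353e+12 J = 1.353 TJ.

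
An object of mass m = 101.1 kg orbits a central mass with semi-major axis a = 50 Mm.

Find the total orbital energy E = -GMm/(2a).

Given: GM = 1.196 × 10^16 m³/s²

Convert to SI: a = 50 Mm = 5e+07 m.
E = −GMm / (2a).
E = −1.196e+16 · 101.1 / (2 · 5e+07) J ≈ -1.209e+10 J = -12.09 GJ.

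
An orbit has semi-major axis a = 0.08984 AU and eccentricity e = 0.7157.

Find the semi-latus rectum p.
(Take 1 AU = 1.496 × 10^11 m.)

Convert to SI: a = 0.08984 AU = 1.34401e+10 m.
p = a (1 − e²).
p = 1.34401e+10 · (1 − (0.7157)²) = 1.34401e+10 · 0.487774 ≈ 6.556e+09 m = 0.04382 AU.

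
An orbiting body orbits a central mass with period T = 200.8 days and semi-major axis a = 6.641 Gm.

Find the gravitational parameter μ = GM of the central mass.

Convert to SI: T = 200.8 days = 1.73491e+07 s; a = 6.641 Gm = 6.641e+09 m.
GM = 4π² · a³ / T².
GM = 4π² · (6.641e+09)³ / (1.73491e+07)² m³/s² ≈ 3.842e+16 m³/s² = 3.842 × 10^16 m³/s².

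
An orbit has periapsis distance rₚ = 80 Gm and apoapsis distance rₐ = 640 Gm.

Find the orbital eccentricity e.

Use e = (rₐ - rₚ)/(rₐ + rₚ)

Convert to SI: rₚ = 80 Gm = 8e+10 m; rₐ = 640 Gm = 6.4e+11 m.
e = (rₐ − rₚ) / (rₐ + rₚ).
e = (6.4e+11 − 8e+10) / (6.4e+11 + 8e+10) = 5.6e+11 / 7.2e+11 ≈ 0.7778.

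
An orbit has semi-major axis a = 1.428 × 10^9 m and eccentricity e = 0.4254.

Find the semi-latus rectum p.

p = a (1 − e²).
p = 1.428e+09 · (1 − (0.4254)²) = 1.428e+09 · 0.819035 ≈ 1.17e+09 m = 1.17 × 10^9 m.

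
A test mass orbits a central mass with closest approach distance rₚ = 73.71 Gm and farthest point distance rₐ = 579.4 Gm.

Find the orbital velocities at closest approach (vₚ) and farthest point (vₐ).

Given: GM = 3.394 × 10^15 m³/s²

Convert to SI: rₚ = 73.71 Gm = 7.371e+10 m; rₐ = 579.4 Gm = 5.794e+11 m.
Use the vis-viva equation v² = GM(2/r − 1/a) with a = (rₚ + rₐ)/2 = (7.371e+10 + 5.794e+11)/2 = 3.26555e+11 m.
vₚ = √(GM · (2/rₚ − 1/a)) = √(3.394e+15 · (2/7.371e+10 − 1/3.26555e+11)) m/s ≈ 285.8 m/s = 285.8 m/s.
vₐ = √(GM · (2/rₐ − 1/a)) = √(3.394e+15 · (2/5.794e+11 − 1/3.26555e+11)) m/s ≈ 36.36 m/s = 36.36 m/s.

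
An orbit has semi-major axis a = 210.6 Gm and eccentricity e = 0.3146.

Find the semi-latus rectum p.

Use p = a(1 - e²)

Convert to SI: a = 210.6 Gm = 2.106e+11 m.
p = a (1 − e²).
p = 2.106e+11 · (1 − (0.3146)²) = 2.106e+11 · 0.901027 ≈ 1.898e+11 m = 189.8 Gm.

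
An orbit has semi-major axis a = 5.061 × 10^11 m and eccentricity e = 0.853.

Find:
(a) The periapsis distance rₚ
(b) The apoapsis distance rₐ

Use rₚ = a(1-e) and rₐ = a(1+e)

(a) rₚ = a(1 − e) = 5.061e+11 · (1 − 0.853) = 5.061e+11 · 0.147 ≈ 7.44e+10 m = 7.44 × 10^10 m.
(b) rₐ = a(1 + e) = 5.061e+11 · (1 + 0.853) = 5.061e+11 · 1.853 ≈ 9.378e+11 m = 9.378 × 10^11 m.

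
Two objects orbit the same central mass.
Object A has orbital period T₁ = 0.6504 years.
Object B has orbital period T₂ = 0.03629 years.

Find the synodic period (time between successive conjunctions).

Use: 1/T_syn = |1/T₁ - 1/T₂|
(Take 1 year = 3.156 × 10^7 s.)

Convert to SI: T₁ = 0.6504 years = 2.05266e+07 s; T₂ = 0.03629 years = 1.14531e+06 s.
T_syn = |T₁ · T₂ / (T₁ − T₂)|.
T_syn = |2.05266e+07 · 1.14531e+06 / (2.05266e+07 − 1.14531e+06)| s ≈ 1.213e+06 s = 0.03843 years.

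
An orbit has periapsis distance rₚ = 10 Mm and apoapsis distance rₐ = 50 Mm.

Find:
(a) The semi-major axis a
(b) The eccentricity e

Convert to SI: rₚ = 10 Mm = 1e+07 m; rₐ = 50 Mm = 5e+07 m.
(a) a = (rₚ + rₐ) / 2 = (1e+07 + 5e+07) / 2 ≈ 3e+07 m = 30 Mm.
(b) e = (rₐ − rₚ) / (rₐ + rₚ) = (5e+07 − 1e+07) / (5e+07 + 1e+07) ≈ 0.6667.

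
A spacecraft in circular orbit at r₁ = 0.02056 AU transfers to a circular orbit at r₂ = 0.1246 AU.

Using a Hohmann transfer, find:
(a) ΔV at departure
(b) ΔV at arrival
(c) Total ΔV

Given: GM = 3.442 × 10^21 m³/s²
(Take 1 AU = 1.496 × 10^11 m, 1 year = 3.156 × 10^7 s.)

Convert to SI: r₁ = 0.02056 AU = 3.07578e+09 m; r₂ = 0.1246 AU = 1.86402e+10 m.
Transfer semi-major axis: a_t = (r₁ + r₂)/2 = (3.07578e+09 + 1.86402e+10)/2 = 1.0858e+10 m.
Circular speeds: v₁ = √(GM/r₁) = 1.05786e+06 m/s, v₂ = √(GM/r₂) = 429715 m/s.
Transfer speeds (vis-viva v² = GM(2/r − 1/a_t)): v₁ᵗ = 1.38605e+06 m/s, v₂ᵗ = 228709 m/s.
(a) ΔV₁ = |v₁ᵗ − v₁| ≈ 3.282e+05 m/s = 69.24 AU/year.
(b) ΔV₂ = |v₂ − v₂ᵗ| ≈ 2.01e+05 m/s = 42.4 AU/year.
(c) ΔV_total = ΔV₁ + ΔV₂ ≈ 5.292e+05 m/s = 111.6 AU/year.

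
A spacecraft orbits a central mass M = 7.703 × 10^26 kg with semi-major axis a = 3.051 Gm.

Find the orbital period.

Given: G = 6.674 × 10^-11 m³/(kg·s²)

Convert to SI: a = 3.051 Gm = 3.051e+09 m.
GM = G · M = 6.674e-11 · 7.703e+26 = 5.14098e+16 m³/s².
Kepler's third law: T = 2π √(a³ / GM).
Substituting a = 3.051e+09 m and GM = 5.14098e+16 m³/s²:
T = 2π √((3.051e+09)³ / 5.14098e+16) s
T ≈ 4.67e+06 s = 54.05 days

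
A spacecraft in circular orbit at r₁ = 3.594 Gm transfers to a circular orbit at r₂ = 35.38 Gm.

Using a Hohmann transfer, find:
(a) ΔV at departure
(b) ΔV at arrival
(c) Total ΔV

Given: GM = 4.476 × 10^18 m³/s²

Convert to SI: r₁ = 3.594 Gm = 3.594e+09 m; r₂ = 35.38 Gm = 3.538e+10 m.
Transfer semi-major axis: a_t = (r₁ + r₂)/2 = (3.594e+09 + 3.538e+10)/2 = 1.9487e+10 m.
Circular speeds: v₁ = √(GM/r₁) = 35290.4 m/s, v₂ = √(GM/r₂) = 11247.8 m/s.
Transfer speeds (vis-viva v² = GM(2/r − 1/a_t)): v₁ᵗ = 47551.3 m/s, v₂ᵗ = 4830.4 m/s.
(a) ΔV₁ = |v₁ᵗ − v₁| ≈ 1.226e+04 m/s = 12.26 km/s.
(b) ΔV₂ = |v₂ − v₂ᵗ| ≈ 6417 m/s = 6.417 km/s.
(c) ΔV_total = ΔV₁ + ΔV₂ ≈ 1.868e+04 m/s = 18.68 km/s.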